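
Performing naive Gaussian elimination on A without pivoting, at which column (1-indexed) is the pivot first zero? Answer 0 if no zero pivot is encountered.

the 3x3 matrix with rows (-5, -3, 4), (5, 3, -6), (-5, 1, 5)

first zero-pivot column = 2

Naive forward elimination:
R2 <- R2 - (-1)*R1:  [  0   0  -2 ]
R3 <- R3 - (1)*R1:  [ 0  4  1 ]
Matrix at this point:
[ -5  -3   4 ]
[  0   0  -2 ]
[  0   4   1 ]
Pivot entry (2,2) is zero but row 3 has 4 in column 2 -> naive elimination stops; a row interchange (e.g. R2 <-> R3) would be required here.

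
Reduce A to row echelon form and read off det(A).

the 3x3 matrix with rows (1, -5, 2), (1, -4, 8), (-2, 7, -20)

det(A) = 2

Forward elimination:
R2 <- R2 - (1)*R1:  [ 0  1  6 ]
R3 <- R3 - (-2)*R1:  [   0   -3  -16 ]
R3 <- R3 - (-3)*R2:  [ 0  0  2 ]
Upper-triangular form:
[ 1  -5  2 ]
[ 0   1  6 ]
[ 0   0  2 ]
det(A) = (-1)^0 * (1) * (1) * (2) = 2  (0 row swaps -> sign +1)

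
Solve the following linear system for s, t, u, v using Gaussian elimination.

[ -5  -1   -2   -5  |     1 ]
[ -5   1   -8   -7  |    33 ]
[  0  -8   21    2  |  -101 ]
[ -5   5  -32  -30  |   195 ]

(4, -1, -5, -2)

Forward elimination on [A|b]:
R2 <- R2 - (1)*R1:  [  0   2  -6  -2  32 ]
R4 <- R4 - (1)*R1:  [   0    6  -30  -25  194 ]
R3 <- R3 - (-4)*R2:  [  0   0  -3  -6  27 ]
R4 <- R4 - (3)*R2:  [   0    0  -12  -19   98 ]
R4 <- R4 - (4)*R3:  [   0    0    0    5  -10 ]
Row echelon form:
[ -5  -1  -2  -5  |    1 ]
[  0   2  -6  -2  |   32 ]
[  0   0  -3  -6  |   27 ]
[  0   0   0   5  |  -10 ]
Back-substitution:
v = (-10) / 5 = -2
u = (27 - (-6)*(-2)) / -3 = -5
t = (32 - (-6)*(-5) - (-2)*(-2)) / 2 = -1
s = (1 - (-1)*(-1) - (-2)*(-5) - (-5)*(-2)) / -5 = 4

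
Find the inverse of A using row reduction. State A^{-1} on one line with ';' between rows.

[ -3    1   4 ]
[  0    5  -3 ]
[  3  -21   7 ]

Gauss-Jordan on [A | I]:
R1 <- (1/-3)*R1:  [    1  -1/3  -4/3  |  -1/3     0     0 ]
R3 <- R3 - (3)*R1:  [   0  -20   11  |    1    0    1 ]
R2 <- (1/5)*R2:  [    0     1  -3/5  |     0   1/5     0 ]
R1 <- R1 - (-1/3)*R2:  [      1       0  -23/15  |    -1/3    1/15       0 ]
R3 <- R3 - (-20)*R2:  [  0   0  -1  |   1   4   1 ]
R3 <- (1/-1)*R3:  [  0   0   1  |  -1  -4  -1 ]
R1 <- R1 - (-23/15)*R3:  [      1       0       0  |  -28/15  -91/15  -23/15 ]
R2 <- R2 - (-3/5)*R3:  [     0      1      0  |   -3/5  -11/5   -3/5 ]
Right block of [I | A^{-1}] is the inverse:
[ -28/15  -91/15  -23/15 ]
[   -3/5   -11/5    -3/5 ]
[     -1      -4      -1 ]

inverse = [-28/15 -91/15 -23/15; -3/5 -11/5 -3/5; -1 -4 -1]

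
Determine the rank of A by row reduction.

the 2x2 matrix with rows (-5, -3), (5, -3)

Row reduction:
R2 <- R2 - (-1)*R1:  [  0  -6 ]
Row echelon form:
[ -5  -3 ]
[  0  -6 ]
Nonzero rows / pivot columns: 2

rank(A) = 2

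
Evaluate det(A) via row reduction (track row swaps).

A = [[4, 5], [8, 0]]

det(A) = -40

Forward elimination:
R2 <- R2 - (2)*R1:  [   0  -10 ]
Upper-triangular form:
[ 4    5 ]
[ 0  -10 ]
det(A) = (-1)^0 * (4) * (-10) = -40  (0 row swaps -> sign +1)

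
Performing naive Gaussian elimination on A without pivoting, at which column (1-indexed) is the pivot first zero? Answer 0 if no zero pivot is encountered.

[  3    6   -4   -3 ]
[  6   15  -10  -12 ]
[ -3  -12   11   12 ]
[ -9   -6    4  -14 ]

first zero-pivot column = 0

Naive forward elimination:
R2 <- R2 - (2)*R1:  [  0   3  -2  -6 ]
R3 <- R3 - (-1)*R1:  [  0  -6   7   9 ]
R4 <- R4 - (-3)*R1:  [   0   12   -8  -23 ]
R3 <- R3 - (-2)*R2:  [  0   0   3  -3 ]
R4 <- R4 - (4)*R2:  [ 0  0  0  1 ]
All pivots nonzero; naive elimination completes without hitting a zero pivot.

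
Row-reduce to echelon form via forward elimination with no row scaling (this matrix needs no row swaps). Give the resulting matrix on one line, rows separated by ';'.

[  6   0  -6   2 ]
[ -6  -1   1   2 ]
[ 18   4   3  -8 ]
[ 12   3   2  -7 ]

REF = [6 0 -6 2; 0 -1 -5 4; 0 0 1 2; 0 0 0 3]

Forward elimination:
R2 <- R2 - (-1)*R1:  [  0  -1  -5   4 ]
R3 <- R3 - (3)*R1:  [   0    4   21  -14 ]
R4 <- R4 - (2)*R1:  [   0    3   14  -11 ]
R3 <- R3 - (-4)*R2:  [ 0  0  1  2 ]
R4 <- R4 - (-3)*R2:  [  0   0  -1   1 ]
R4 <- R4 - (-1)*R3:  [ 0  0  0  3 ]
Row echelon form:
[ 6   0  -6  2 ]
[ 0  -1  -5  4 ]
[ 0   0   1  2 ]
[ 0   0   0  3 ]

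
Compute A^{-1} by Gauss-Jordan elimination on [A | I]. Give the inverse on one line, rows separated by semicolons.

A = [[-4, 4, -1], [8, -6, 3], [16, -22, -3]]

Gauss-Jordan on [A | I]:
R1 <- (1/-4)*R1:  [    1    -1   1/4  |  -1/4     0     0 ]
R2 <- R2 - (8)*R1:  [ 0  2  1  |  2  1  0 ]
R3 <- R3 - (16)*R1:  [  0  -6  -7  |   4   0   1 ]
R2 <- (1/2)*R2:  [   0    1  1/2  |    1  1/2    0 ]
R1 <- R1 - (-1)*R2:  [   1    0  3/4  |  3/4  1/2    0 ]
R3 <- R3 - (-6)*R2:  [  0   0  -4  |  10   3   1 ]
R3 <- (1/-4)*R3:  [    0     0     1  |  -5/2  -3/4  -1/4 ]
R1 <- R1 - (3/4)*R3:  [     1      0      0  |   21/8  17/16   3/16 ]
R2 <- R2 - (1/2)*R3:  [   0    1    0  |  9/4  7/8  1/8 ]
Right block of [I | A^{-1}] is the inverse:
[ 21/8  17/16  3/16 ]
[  9/4    7/8   1/8 ]
[ -5/2   -3/4  -1/4 ]

inverse = [21/8 17/16 3/16; 9/4 7/8 1/8; -5/2 -3/4 -1/4]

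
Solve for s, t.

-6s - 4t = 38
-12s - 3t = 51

(-3, -5)

Forward elimination on [A|b]:
R2 <- R2 - (2)*R1:  [   0    5  -25 ]
Row echelon form:
[ -6  -4  |   38 ]
[  0   5  |  -25 ]
Back-substitution:
t = (-25) / 5 = -5
s = (38 - (-4)*(-5)) / -6 = -3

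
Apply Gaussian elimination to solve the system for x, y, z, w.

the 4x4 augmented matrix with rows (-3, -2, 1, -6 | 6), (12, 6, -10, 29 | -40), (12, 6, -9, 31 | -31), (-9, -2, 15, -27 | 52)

(-3, -2, 5, 2)

Forward elimination on [A|b]:
R2 <- R2 - (-4)*R1:  [   0   -2   -6    5  -16 ]
R3 <- R3 - (-4)*R1:  [  0  -2  -5   7  -7 ]
R4 <- R4 - (3)*R1:  [  0   4  12  -9  34 ]
R3 <- R3 - (1)*R2:  [ 0  0  1  2  9 ]
R4 <- R4 - (-2)*R2:  [ 0  0  0  1  2 ]
Row echelon form:
[ -3  -2   1  -6  |    6 ]
[  0  -2  -6   5  |  -16 ]
[  0   0   1   2  |    9 ]
[  0   0   0   1  |    2 ]
Back-substitution:
w = (2) / 1 = 2
z = (9 - (2)*(2)) / 1 = 5
y = (-16 - (-6)*(5) - (5)*(2)) / -2 = -2
x = (6 - (-2)*(-2) - (1)*(5) - (-6)*(2)) / -3 = -3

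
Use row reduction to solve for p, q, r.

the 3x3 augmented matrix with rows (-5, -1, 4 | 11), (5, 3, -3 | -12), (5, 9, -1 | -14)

Forward elimination on [A|b]:
R2 <- R2 - (-1)*R1:  [  0   2   1  -1 ]
R3 <- R3 - (-1)*R1:  [  0   8   3  -3 ]
R3 <- R3 - (4)*R2:  [  0   0  -1   1 ]
Row echelon form:
[ -5  -1   4  |  11 ]
[  0   2   1  |  -1 ]
[  0   0  -1  |   1 ]
Back-substitution:
r = (1) / -1 = -1
q = (-1 - (1)*(-1)) / 2 = 0
p = (11 - (-1)*(0) - (4)*(-1)) / -5 = -3

(-3, 0, -1)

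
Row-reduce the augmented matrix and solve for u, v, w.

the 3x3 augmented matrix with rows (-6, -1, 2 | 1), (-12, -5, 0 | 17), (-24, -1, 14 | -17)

Forward elimination on [A|b]:
R2 <- R2 - (2)*R1:  [  0  -3  -4  15 ]
R3 <- R3 - (4)*R1:  [   0    3    6  -21 ]
R3 <- R3 - (-1)*R2:  [  0   0   2  -6 ]
Row echelon form:
[ -6  -1   2  |   1 ]
[  0  -3  -4  |  15 ]
[  0   0   2  |  -6 ]
Back-substitution:
w = (-6) / 2 = -3
v = (15 - (-4)*(-3)) / -3 = -1
u = (1 - (-1)*(-1) - (2)*(-3)) / -6 = -1

(-1, -1, -3)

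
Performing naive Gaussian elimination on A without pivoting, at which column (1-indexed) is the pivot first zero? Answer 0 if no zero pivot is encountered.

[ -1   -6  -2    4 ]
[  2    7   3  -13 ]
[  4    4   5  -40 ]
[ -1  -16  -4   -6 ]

Naive forward elimination:
R2 <- R2 - (-2)*R1:  [  0  -5  -1  -5 ]
R3 <- R3 - (-4)*R1:  [   0  -20   -3  -24 ]
R4 <- R4 - (1)*R1:  [   0  -10   -2  -10 ]
R3 <- R3 - (4)*R2:  [  0   0   1  -4 ]
R4 <- R4 - (2)*R2:  [ 0  0  0  0 ]
Matrix at this point:
[ -1  -6  -2   4 ]
[  0  -5  -1  -5 ]
[  0   0   1  -4 ]
[  0   0   0   0 ]
Pivot entry (4,4) in the last row is zero and there are no rows below to swap with -> zero pivot in column 4 (A is singular).

first zero-pivot column = 4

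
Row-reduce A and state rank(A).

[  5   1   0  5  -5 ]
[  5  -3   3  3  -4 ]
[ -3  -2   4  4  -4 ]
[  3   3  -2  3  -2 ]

rank(A) = 4

Row reduction:
R2 <- R2 - (1)*R1:  [  0  -4   3  -2   1 ]
R3 <- R3 - (-3/5)*R1:  [    0  -7/5     4     7    -7 ]
R4 <- R4 - (3/5)*R1:  [    0  12/5    -2     0     1 ]
R3 <- R3 - (7/20)*R2:  [       0        0    59/20    77/10  -147/20 ]
R4 <- R4 - (-3/5)*R2:  [    0     0  -1/5  -6/5   8/5 ]
R4 <- R4 - (-4/59)*R3:  [      0       0       0  -40/59   65/59 ]
Row echelon form:
[ 5   1      0       5       -5 ]
[ 0  -4      3      -2        1 ]
[ 0   0  59/20   77/10  -147/20 ]
[ 0   0      0  -40/59    65/59 ]
Nonzero rows / pivot columns: 4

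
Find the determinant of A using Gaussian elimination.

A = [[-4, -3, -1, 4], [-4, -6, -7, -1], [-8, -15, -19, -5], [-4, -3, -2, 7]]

det(A) = 60

Forward elimination:
R2 <- R2 - (1)*R1:  [  0  -3  -6  -5 ]
R3 <- R3 - (2)*R1:  [   0   -9  -17  -13 ]
R4 <- R4 - (1)*R1:  [  0   0  -1   3 ]
R3 <- R3 - (3)*R2:  [ 0  0  1  2 ]
R4 <- R4 - (-1)*R3:  [ 0  0  0  5 ]
Upper-triangular form:
[ -4  -3  -1   4 ]
[  0  -3  -6  -5 ]
[  0   0   1   2 ]
[  0   0   0   5 ]
det(A) = (-1)^0 * (-4) * (-3) * (1) * (5) = 60  (0 row swaps -> sign +1)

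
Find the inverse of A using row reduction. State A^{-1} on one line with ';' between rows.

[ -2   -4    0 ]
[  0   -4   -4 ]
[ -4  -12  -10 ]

Gauss-Jordan on [A | I]:
R1 <- (1/-2)*R1:  [    1     2     0  |  -1/2     0     0 ]
R3 <- R3 - (-4)*R1:  [   0   -4  -10  |   -2    0    1 ]
R2 <- (1/-4)*R2:  [    0     1     1  |     0  -1/4     0 ]
R1 <- R1 - (2)*R2:  [    1     0    -2  |  -1/2   1/2     0 ]
R3 <- R3 - (-4)*R2:  [  0   0  -6  |  -2  -1   1 ]
R3 <- (1/-6)*R3:  [    0     0     1  |   1/3   1/6  -1/6 ]
R1 <- R1 - (-2)*R3:  [    1     0     0  |   1/6   5/6  -1/3 ]
R2 <- R2 - (1)*R3:  [     0      1      0  |   -1/3  -5/12    1/6 ]
Right block of [I | A^{-1}] is the inverse:
[  1/6    5/6  -1/3 ]
[ -1/3  -5/12   1/6 ]
[  1/3    1/6  -1/6 ]

inverse = [1/6 5/6 -1/3; -1/3 -5/12 1/6; 1/3 1/6 -1/6]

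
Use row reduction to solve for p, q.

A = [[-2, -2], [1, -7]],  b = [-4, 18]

Forward elimination on [A|b]:
R2 <- R2 - (-1/2)*R1:  [  0  -8  16 ]
Row echelon form:
[ -2  -2  |  -4 ]
[  0  -8  |  16 ]
Back-substitution:
q = (16) / -8 = -2
p = (-4 - (-2)*(-2)) / -2 = 4

(4, -2)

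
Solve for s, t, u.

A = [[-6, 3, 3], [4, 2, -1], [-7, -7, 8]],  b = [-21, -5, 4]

Forward elimination on [A|b]:
R2 <- R2 - (-2/3)*R1:  [   0    4    1  -19 ]
R3 <- R3 - (7/6)*R1:  [     0  -21/2    9/2   57/2 ]
R3 <- R3 - (-21/8)*R2:  [      0       0    57/8  -171/8 ]
Row echelon form:
[ -6  3     3  |     -21 ]
[  0  4     1  |     -19 ]
[  0  0  57/8  |  -171/8 ]
Back-substitution:
u = (-171/8) / (57/8) = -3
t = (-19 - (1)*(-3)) / 4 = -4
s = (-21 - (3)*(-4) - (3)*(-3)) / -6 = 0

(0, -4, -3)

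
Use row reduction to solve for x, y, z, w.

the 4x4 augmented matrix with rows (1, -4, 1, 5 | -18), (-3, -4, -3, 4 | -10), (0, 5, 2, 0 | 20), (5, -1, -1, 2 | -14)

Forward elimination on [A|b]:
R2 <- R2 - (-3)*R1:  [   0  -16    0   19  -64 ]
R4 <- R4 - (5)*R1:  [   0   19   -6  -23   76 ]
R3 <- R3 - (-5/16)*R2:  [     0      0      2  95/16      0 ]
R4 <- R4 - (-19/16)*R2:  [     0      0     -6  -7/16      0 ]
R4 <- R4 - (-3)*R3:  [     0      0      0  139/8      0 ]
Row echelon form:
[ 1   -4  1      5  |  -18 ]
[ 0  -16  0     19  |  -64 ]
[ 0    0  2  95/16  |    0 ]
[ 0    0  0  139/8  |    0 ]
Back-substitution:
w = (0) / (139/8) = 0
z = (0 - (95/16)*(0)) / 2 = 0
y = (-64 - (19)*(0)) / -16 = 4
x = (-18 - (-4)*(4) - (1)*(0) - (5)*(0)) / 1 = -2

(-2, 4, 0, 0)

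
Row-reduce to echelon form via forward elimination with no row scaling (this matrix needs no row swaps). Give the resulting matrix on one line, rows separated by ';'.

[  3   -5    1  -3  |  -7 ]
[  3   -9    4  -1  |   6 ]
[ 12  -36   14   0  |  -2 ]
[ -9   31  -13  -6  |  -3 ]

REF = [3 -5 1 -3 -7; 0 -4 3 2 13; 0 0 -2 4 -26; 0 0 0 -3 2]

Forward elimination:
R2 <- R2 - (1)*R1:  [  0  -4   3   2  13 ]
R3 <- R3 - (4)*R1:  [   0  -16   10   12   26 ]
R4 <- R4 - (-3)*R1:  [   0   16  -10  -15  -24 ]
R3 <- R3 - (4)*R2:  [   0    0   -2    4  -26 ]
R4 <- R4 - (-4)*R2:  [  0   0   2  -7  28 ]
R4 <- R4 - (-1)*R3:  [  0   0   0  -3   2 ]
Row echelon form:
[ 3  -5   1  -3  |   -7 ]
[ 0  -4   3   2  |   13 ]
[ 0   0  -2   4  |  -26 ]
[ 0   0   0  -3  |    2 ]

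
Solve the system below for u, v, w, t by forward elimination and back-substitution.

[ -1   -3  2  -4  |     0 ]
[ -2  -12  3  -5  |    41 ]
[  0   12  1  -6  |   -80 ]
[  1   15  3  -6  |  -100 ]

Forward elimination on [A|b]:
R2 <- R2 - (2)*R1:  [  0  -6  -1   3  41 ]
R4 <- R4 - (-1)*R1:  [    0    12     5   -10  -100 ]
R3 <- R3 - (-2)*R2:  [  0   0  -1   0   2 ]
R4 <- R4 - (-2)*R2:  [   0    0    3   -4  -18 ]
R4 <- R4 - (-3)*R3:  [   0    0    0   -4  -12 ]
Row echelon form:
[ -1  -3   2  -4  |    0 ]
[  0  -6  -1   3  |   41 ]
[  0   0  -1   0  |    2 ]
[  0   0   0  -4  |  -12 ]
Back-substitution:
t = (-12) / -4 = 3
w = (2) / -1 = -2
v = (41 - (-1)*(-2) - (3)*(3)) / -6 = -5
u = (0 - (-3)*(-5) - (2)*(-2) - (-4)*(3)) / -1 = -1

(-1, -5, -2, 3)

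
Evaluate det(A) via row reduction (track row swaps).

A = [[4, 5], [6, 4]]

Forward elimination:
R2 <- R2 - (3/2)*R1:  [    0  -7/2 ]
Upper-triangular form:
[ 4     5 ]
[ 0  -7/2 ]
det(A) = (-1)^0 * (4) * (-7/2) = -14  (0 row swaps -> sign +1)

det(A) = -14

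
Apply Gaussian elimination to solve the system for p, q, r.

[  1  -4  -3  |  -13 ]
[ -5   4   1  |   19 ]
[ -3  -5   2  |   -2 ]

(-2, 2, 1)

Forward elimination on [A|b]:
R2 <- R2 - (-5)*R1:  [   0  -16  -14  -46 ]
R3 <- R3 - (-3)*R1:  [   0  -17   -7  -41 ]
R3 <- R3 - (17/16)*R2:  [    0     0  63/8  63/8 ]
Row echelon form:
[ 1   -4    -3  |   -13 ]
[ 0  -16   -14  |   -46 ]
[ 0    0  63/8  |  63/8 ]
Back-substitution:
r = (63/8) / (63/8) = 1
q = (-46 - (-14)*(1)) / -16 = 2
p = (-13 - (-4)*(2) - (-3)*(1)) / 1 = -2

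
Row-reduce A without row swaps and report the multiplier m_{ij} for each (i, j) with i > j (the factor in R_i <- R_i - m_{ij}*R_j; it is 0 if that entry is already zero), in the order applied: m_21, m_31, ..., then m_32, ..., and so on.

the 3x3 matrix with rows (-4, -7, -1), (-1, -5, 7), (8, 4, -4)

multipliers: 1/4, -2, 40/13

Forward elimination:
R2 <- R2 - (1/4)*R1:  [     0  -13/4   29/4 ]
R3 <- R3 - (-2)*R1:  [   0  -10   -6 ]
R3 <- R3 - (40/13)*R2:  [       0        0  -368/13 ]
Multipliers (in order of application): m_{21} = 1/4, m_{31} = -2, m_{32} = 40/13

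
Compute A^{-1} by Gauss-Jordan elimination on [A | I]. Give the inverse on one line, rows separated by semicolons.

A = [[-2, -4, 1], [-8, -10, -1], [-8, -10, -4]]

Gauss-Jordan on [A | I]:
R1 <- (1/-2)*R1:  [    1     2  -1/2  |  -1/2     0     0 ]
R2 <- R2 - (-8)*R1:  [  0   6  -5  |  -4   1   0 ]
R3 <- R3 - (-8)*R1:  [  0   6  -8  |  -4   0   1 ]
R2 <- (1/6)*R2:  [    0     1  -5/6  |  -2/3   1/6     0 ]
R1 <- R1 - (2)*R2:  [    1     0   7/6  |   5/6  -1/3     0 ]
R3 <- R3 - (6)*R2:  [  0   0  -3  |   0  -1   1 ]
R3 <- (1/-3)*R3:  [    0     0     1  |     0   1/3  -1/3 ]
R1 <- R1 - (7/6)*R3:  [      1       0       0  |     5/6  -13/18    7/18 ]
R2 <- R2 - (-5/6)*R3:  [     0      1      0  |   -2/3    4/9  -5/18 ]
Right block of [I | A^{-1}] is the inverse:
[  5/6  -13/18   7/18 ]
[ -2/3     4/9  -5/18 ]
[    0     1/3   -1/3 ]

inverse = [5/6 -13/18 7/18; -2/3 4/9 -5/18; 0 1/3 -1/3]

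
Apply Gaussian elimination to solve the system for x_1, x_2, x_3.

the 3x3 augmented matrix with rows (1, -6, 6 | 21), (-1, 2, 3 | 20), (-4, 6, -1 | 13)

(-3, 1, 5)

Forward elimination on [A|b]:
R2 <- R2 - (-1)*R1:  [  0  -4   9  41 ]
R3 <- R3 - (-4)*R1:  [   0  -18   23   97 ]
R3 <- R3 - (9/2)*R2:  [      0       0   -35/2  -175/2 ]
Row echelon form:
[ 1  -6      6  |      21 ]
[ 0  -4      9  |      41 ]
[ 0   0  -35/2  |  -175/2 ]
Back-substitution:
x_3 = (-175/2) / (-35/2) = 5
x_2 = (41 - (9)*(5)) / -4 = 1
x_1 = (21 - (-6)*(1) - (6)*(5)) / 1 = -3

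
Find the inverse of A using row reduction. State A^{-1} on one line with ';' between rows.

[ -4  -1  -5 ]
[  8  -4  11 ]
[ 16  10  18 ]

inverse = [91/12 4/3 31/24; -4/3 -1/3 -1/6; -6 -1 -1]

Gauss-Jordan on [A | I]:
R1 <- (1/-4)*R1:  [    1   1/4   5/4  |  -1/4     0     0 ]
R2 <- R2 - (8)*R1:  [  0  -6   1  |   2   1   0 ]
R3 <- R3 - (16)*R1:  [  0   6  -2  |   4   0   1 ]
R2 <- (1/-6)*R2:  [    0     1  -1/6  |  -1/3  -1/6     0 ]
R1 <- R1 - (1/4)*R2:  [     1      0  31/24  |   -1/6   1/24      0 ]
R3 <- R3 - (6)*R2:  [  0   0  -1  |   6   1   1 ]
R3 <- (1/-1)*R3:  [  0   0   1  |  -6  -1  -1 ]
R1 <- R1 - (31/24)*R3:  [     1      0      0  |  91/12    4/3  31/24 ]
R2 <- R2 - (-1/6)*R3:  [    0     1     0  |  -4/3  -1/3  -1/6 ]
Right block of [I | A^{-1}] is the inverse:
[ 91/12   4/3  31/24 ]
[  -4/3  -1/3   -1/6 ]
[    -6    -1     -1 ]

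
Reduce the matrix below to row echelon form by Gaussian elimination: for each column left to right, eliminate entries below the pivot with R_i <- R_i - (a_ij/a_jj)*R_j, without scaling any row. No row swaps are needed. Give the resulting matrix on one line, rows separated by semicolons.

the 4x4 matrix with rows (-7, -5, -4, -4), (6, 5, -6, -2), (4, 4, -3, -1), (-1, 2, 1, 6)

Forward elimination:
R2 <- R2 - (-6/7)*R1:  [     0    5/7  -66/7  -38/7 ]
R3 <- R3 - (-4/7)*R1:  [     0    8/7  -37/7  -23/7 ]
R4 <- R4 - (1/7)*R1:  [    0  19/7  11/7  46/7 ]
R3 <- R3 - (8/5)*R2:  [    0     0  49/5  27/5 ]
R4 <- R4 - (19/5)*R2:  [     0      0  187/5  136/5 ]
R4 <- R4 - (187/49)*R3:  [      0       0       0  323/49 ]
Row echelon form:
[ -7   -5     -4      -4 ]
[  0  5/7  -66/7   -38/7 ]
[  0    0   49/5    27/5 ]
[  0    0      0  323/49 ]

REF = [-7 -5 -4 -4; 0 5/7 -66/7 -38/7; 0 0 49/5 27/5; 0 0 0 323/49]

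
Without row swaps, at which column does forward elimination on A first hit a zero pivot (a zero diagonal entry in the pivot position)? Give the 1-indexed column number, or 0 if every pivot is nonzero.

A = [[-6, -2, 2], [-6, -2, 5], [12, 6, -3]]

first zero-pivot column = 2

Naive forward elimination:
R2 <- R2 - (1)*R1:  [ 0  0  3 ]
R3 <- R3 - (-2)*R1:  [ 0  2  1 ]
Matrix at this point:
[ -6  -2  2 ]
[  0   0  3 ]
[  0   2  1 ]
Pivot entry (2,2) is zero but row 3 has 2 in column 2 -> naive elimination stops; a row interchange (e.g. R2 <-> R3) would be required here.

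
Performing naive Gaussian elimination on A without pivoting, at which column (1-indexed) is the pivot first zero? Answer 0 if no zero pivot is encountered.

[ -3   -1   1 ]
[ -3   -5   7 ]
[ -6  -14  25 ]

Naive forward elimination:
R2 <- R2 - (1)*R1:  [  0  -4   6 ]
R3 <- R3 - (2)*R1:  [   0  -12   23 ]
R3 <- R3 - (3)*R2:  [ 0  0  5 ]
All pivots nonzero; naive elimination completes without hitting a zero pivot.

first zero-pivot column = 0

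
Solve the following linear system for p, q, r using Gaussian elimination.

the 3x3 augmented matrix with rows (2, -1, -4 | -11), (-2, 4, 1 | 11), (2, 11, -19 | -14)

Forward elimination on [A|b]:
R2 <- R2 - (-1)*R1:  [  0   3  -3   0 ]
R3 <- R3 - (1)*R1:  [   0   12  -15   -3 ]
R3 <- R3 - (4)*R2:  [  0   0  -3  -3 ]
Row echelon form:
[ 2  -1  -4  |  -11 ]
[ 0   3  -3  |    0 ]
[ 0   0  -3  |   -3 ]
Back-substitution:
r = (-3) / -3 = 1
q = (0 - (-3)*(1)) / 3 = 1
p = (-11 - (-1)*(1) - (-4)*(1)) / 2 = -3

(-3, 1, 1)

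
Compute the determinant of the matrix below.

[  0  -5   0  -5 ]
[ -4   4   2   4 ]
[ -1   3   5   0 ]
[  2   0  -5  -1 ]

det(A) = 330

Forward elimination:
R1 <-> R2   (pivot in column 1 was zero)
[ -4   4   2   4 ]
[  0  -5   0  -5 ]
[ -1   3   5   0 ]
[  2   0  -5  -1 ]
R3 <- R3 - (1/4)*R1:  [   0    2  9/2   -1 ]
R4 <- R4 - (-1/2)*R1:  [  0   2  -4   1 ]
R3 <- R3 - (-2/5)*R2:  [   0    0  9/2   -3 ]
R4 <- R4 - (-2/5)*R2:  [  0   0  -4  -1 ]
R4 <- R4 - (-8/9)*R3:  [     0      0      0  -11/3 ]
Upper-triangular form:
[ -4   4    2      4 ]
[  0  -5    0     -5 ]
[  0   0  9/2     -3 ]
[  0   0    0  -11/3 ]
det(A) = (-1)^1 * (-4) * (-5) * (9/2) * (-11/3) = 330  (1 row swap -> sign -1)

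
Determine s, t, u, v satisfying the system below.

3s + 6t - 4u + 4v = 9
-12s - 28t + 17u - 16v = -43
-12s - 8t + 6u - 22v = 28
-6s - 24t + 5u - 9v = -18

(1, 1, -3, -3)

Forward elimination on [A|b]:
R2 <- R2 - (-4)*R1:  [  0  -4   1   0  -7 ]
R3 <- R3 - (-4)*R1:  [   0   16  -10   -6   64 ]
R4 <- R4 - (-2)*R1:  [   0  -12   -3   -1    0 ]
R3 <- R3 - (-4)*R2:  [  0   0  -6  -6  36 ]
R4 <- R4 - (3)*R2:  [  0   0  -6  -1  21 ]
R4 <- R4 - (1)*R3:  [   0    0    0    5  -15 ]
Row echelon form:
[ 3   6  -4   4  |    9 ]
[ 0  -4   1   0  |   -7 ]
[ 0   0  -6  -6  |   36 ]
[ 0   0   0   5  |  -15 ]
Back-substitution:
v = (-15) / 5 = -3
u = (36 - (-6)*(-3)) / -6 = -3
t = (-7 - (1)*(-3)) / -4 = 1
s = (9 - (6)*(1) - (-4)*(-3) - (4)*(-3)) / 3 = 1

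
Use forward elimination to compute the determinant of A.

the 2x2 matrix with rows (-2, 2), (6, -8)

Forward elimination:
R2 <- R2 - (-3)*R1:  [  0  -2 ]
Upper-triangular form:
[ -2   2 ]
[  0  -2 ]
det(A) = (-1)^0 * (-2) * (-2) = 4  (0 row swaps -> sign +1)

det(A) = 4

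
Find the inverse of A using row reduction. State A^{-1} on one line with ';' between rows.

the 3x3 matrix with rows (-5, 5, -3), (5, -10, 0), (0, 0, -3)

Gauss-Jordan on [A | I]:
R1 <- (1/-5)*R1:  [    1    -1   3/5  |  -1/5     0     0 ]
R2 <- R2 - (5)*R1:  [  0  -5  -3  |   1   1   0 ]
R2 <- (1/-5)*R2:  [    0     1   3/5  |  -1/5  -1/5     0 ]
R1 <- R1 - (-1)*R2:  [    1     0   6/5  |  -2/5  -1/5     0 ]
R3 <- (1/-3)*R3:  [    0     0     1  |     0     0  -1/3 ]
R1 <- R1 - (6/5)*R3:  [    1     0     0  |  -2/5  -1/5   2/5 ]
R2 <- R2 - (3/5)*R3:  [    0     1     0  |  -1/5  -1/5   1/5 ]
Right block of [I | A^{-1}] is the inverse:
[ -2/5  -1/5   2/5 ]
[ -1/5  -1/5   1/5 ]
[    0     0  -1/3 ]

inverse = [-2/5 -1/5 2/5; -1/5 -1/5 1/5; 0 0 -1/3]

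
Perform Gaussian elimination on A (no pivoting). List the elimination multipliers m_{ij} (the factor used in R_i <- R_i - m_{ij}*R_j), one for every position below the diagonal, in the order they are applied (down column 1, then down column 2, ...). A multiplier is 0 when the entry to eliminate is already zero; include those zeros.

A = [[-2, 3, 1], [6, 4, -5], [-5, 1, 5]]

multipliers: -3, 5/2, -1/2

Forward elimination:
R2 <- R2 - (-3)*R1:  [  0  13  -2 ]
R3 <- R3 - (5/2)*R1:  [     0  -13/2    5/2 ]
R3 <- R3 - (-1/2)*R2:  [   0    0  3/2 ]
Multipliers (in order of application): m_{21} = -3, m_{31} = 5/2, m_{32} = -1/2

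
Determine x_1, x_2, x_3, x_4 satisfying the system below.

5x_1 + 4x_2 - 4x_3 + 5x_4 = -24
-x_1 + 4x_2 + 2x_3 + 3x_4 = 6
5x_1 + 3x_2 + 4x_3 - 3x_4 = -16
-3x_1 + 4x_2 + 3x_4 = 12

Forward elimination on [A|b]:
R2 <- R2 - (-1/5)*R1:  [    0  24/5   6/5     4   6/5 ]
R3 <- R3 - (1)*R1:  [  0  -1   8  -8   8 ]
R4 <- R4 - (-3/5)*R1:  [     0   32/5  -12/5      6  -12/5 ]
R3 <- R3 - (-5/24)*R2:  [     0      0   33/4  -43/6   33/4 ]
R4 <- R4 - (4/3)*R2:  [   0    0   -4  2/3   -4 ]
R4 <- R4 - (-16/33)*R3:  [       0        0        0  -278/99        0 ]
Row echelon form:
[ 5     4    -4        5  |   -24 ]
[ 0  24/5   6/5        4  |   6/5 ]
[ 0     0  33/4    -43/6  |  33/4 ]
[ 0     0     0  -278/99  |     0 ]
Back-substitution:
x_4 = (0) / (-278/99) = 0
x_3 = (33/4 - (-43/6)*(0)) / (33/4) = 1
x_2 = (6/5 - (6/5)*(1) - (4)*(0)) / (24/5) = 0
x_1 = (-24 - (4)*(0) - (-4)*(1) - (5)*(0)) / 5 = -4

(-4, 0, 1, 0)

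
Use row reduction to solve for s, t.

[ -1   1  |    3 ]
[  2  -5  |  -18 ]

(1, 4)

Forward elimination on [A|b]:
R2 <- R2 - (-2)*R1:  [   0   -3  -12 ]
Row echelon form:
[ -1   1  |    3 ]
[  0  -3  |  -12 ]
Back-substitution:
t = (-12) / -3 = 4
s = (3 - (1)*(4)) / -1 = 1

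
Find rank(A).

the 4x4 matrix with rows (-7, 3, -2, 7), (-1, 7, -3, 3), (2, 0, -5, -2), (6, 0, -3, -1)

rank(A) = 4

Row reduction:
R2 <- R2 - (1/7)*R1:  [     0   46/7  -19/7      2 ]
R3 <- R3 - (-2/7)*R1:  [     0    6/7  -39/7      0 ]
R4 <- R4 - (-6/7)*R1:  [     0   18/7  -33/7      5 ]
R3 <- R3 - (3/23)*R2:  [       0        0  -120/23    -6/23 ]
R4 <- R4 - (9/23)*R2:  [      0       0  -84/23   97/23 ]
R4 <- R4 - (7/10)*R3:  [    0     0     0  22/5 ]
Row echelon form:
[ -7     3       -2      7 ]
[  0  46/7    -19/7      2 ]
[  0     0  -120/23  -6/23 ]
[  0     0        0   22/5 ]
Nonzero rows / pivot columns: 4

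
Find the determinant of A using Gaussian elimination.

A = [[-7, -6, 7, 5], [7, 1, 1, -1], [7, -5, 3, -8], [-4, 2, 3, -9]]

det(A) = 5173

Forward elimination:
R2 <- R2 - (-1)*R1:  [  0  -5   8   4 ]
R3 <- R3 - (-1)*R1:  [   0  -11   10   -3 ]
R4 <- R4 - (4/7)*R1:  [     0   38/7     -1  -83/7 ]
R3 <- R3 - (11/5)*R2:  [     0      0  -38/5  -59/5 ]
R4 <- R4 - (-38/35)*R2:  [       0        0   269/35  -263/35 ]
R4 <- R4 - (-269/266)*R3:  [       0        0        0  -739/38 ]
Upper-triangular form:
[ -7  -6      7        5 ]
[  0  -5      8        4 ]
[  0   0  -38/5    -59/5 ]
[  0   0      0  -739/38 ]
det(A) = (-1)^0 * (-7) * (-5) * (-38/5) * (-739/38) = 5173  (0 row swaps -> sign +1)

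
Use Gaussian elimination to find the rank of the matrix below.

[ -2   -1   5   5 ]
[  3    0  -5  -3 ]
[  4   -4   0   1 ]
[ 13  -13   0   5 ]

Row reduction:
R2 <- R2 - (-3/2)*R1:  [    0  -3/2   5/2   9/2 ]
R3 <- R3 - (-2)*R1:  [  0  -6  10  11 ]
R4 <- R4 - (-13/2)*R1:  [     0  -39/2   65/2   75/2 ]
R3 <- R3 - (4)*R2:  [  0   0   0  -7 ]
R4 <- R4 - (13)*R2:  [   0    0    0  -21 ]
R4 <- R4 - (3)*R3:  [ 0  0  0  0 ]
Row echelon form:
[ -2    -1    5    5 ]
[  0  -3/2  5/2  9/2 ]
[  0     0    0   -7 ]
[  0     0    0    0 ]
Nonzero rows / pivot columns: 3

rank(A) = 3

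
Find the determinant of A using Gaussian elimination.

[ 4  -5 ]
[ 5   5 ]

det(A) = 45

Forward elimination:
R2 <- R2 - (5/4)*R1:  [    0  45/4 ]
Upper-triangular form:
[ 4    -5 ]
[ 0  45/4 ]
det(A) = (-1)^0 * (4) * (45/4) = 45  (0 row swaps -> sign +1)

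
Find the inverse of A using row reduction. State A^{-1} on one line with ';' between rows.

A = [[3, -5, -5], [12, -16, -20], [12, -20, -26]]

inverse = [-2/9 5/12 -5/18; -1 1/4 0; 2/3 0 -1/6]

Gauss-Jordan on [A | I]:
R1 <- (1/3)*R1:  [    1  -5/3  -5/3  |   1/3     0     0 ]
R2 <- R2 - (12)*R1:  [  0   4   0  |  -4   1   0 ]
R3 <- R3 - (12)*R1:  [  0   0  -6  |  -4   0   1 ]
R2 <- (1/4)*R2:  [   0    1    0  |   -1  1/4    0 ]
R1 <- R1 - (-5/3)*R2:  [    1     0  -5/3  |  -4/3  5/12     0 ]
R3 <- (1/-6)*R3:  [    0     0     1  |   2/3     0  -1/6 ]
R1 <- R1 - (-5/3)*R3:  [     1      0      0  |   -2/9   5/12  -5/18 ]
Right block of [I | A^{-1}] is the inverse:
[ -2/9  5/12  -5/18 ]
[   -1   1/4      0 ]
[  2/3     0   -1/6 ]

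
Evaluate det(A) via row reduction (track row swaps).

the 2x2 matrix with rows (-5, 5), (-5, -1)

det(A) = 30

Forward elimination:
R2 <- R2 - (1)*R1:  [  0  -6 ]
Upper-triangular form:
[ -5   5 ]
[  0  -6 ]
det(A) = (-1)^0 * (-5) * (-6) = 30  (0 row swaps -> sign +1)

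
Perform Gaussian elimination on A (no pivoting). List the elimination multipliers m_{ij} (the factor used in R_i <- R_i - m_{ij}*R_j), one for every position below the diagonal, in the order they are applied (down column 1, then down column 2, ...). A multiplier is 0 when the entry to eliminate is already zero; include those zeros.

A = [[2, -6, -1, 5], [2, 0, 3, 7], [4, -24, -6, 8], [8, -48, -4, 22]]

Forward elimination:
R2 <- R2 - (1)*R1:  [ 0  6  4  2 ]
R3 <- R3 - (2)*R1:  [   0  -12   -4   -2 ]
R4 <- R4 - (4)*R1:  [   0  -24    0    2 ]
R3 <- R3 - (-2)*R2:  [ 0  0  4  2 ]
R4 <- R4 - (-4)*R2:  [  0   0  16  10 ]
R4 <- R4 - (4)*R3:  [ 0  0  0  2 ]
Multipliers (in order of application): m_{21} = 1, m_{31} = 2, m_{41} = 4, m_{32} = -2, m_{42} = -4, m_{43} = 4

multipliers: 1, 2, 4, -2, -4, 4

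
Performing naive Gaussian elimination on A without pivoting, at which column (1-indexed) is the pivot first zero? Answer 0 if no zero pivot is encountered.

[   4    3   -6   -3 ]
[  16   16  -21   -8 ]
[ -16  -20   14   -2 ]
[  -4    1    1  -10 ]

first zero-pivot column = 0

Naive forward elimination:
R2 <- R2 - (4)*R1:  [ 0  4  3  4 ]
R3 <- R3 - (-4)*R1:  [   0   -8  -10  -14 ]
R4 <- R4 - (-1)*R1:  [   0    4   -5  -13 ]
R3 <- R3 - (-2)*R2:  [  0   0  -4  -6 ]
R4 <- R4 - (1)*R2:  [   0    0   -8  -17 ]
R4 <- R4 - (2)*R3:  [  0   0   0  -5 ]
All pivots nonzero; naive elimination completes without hitting a zero pivot.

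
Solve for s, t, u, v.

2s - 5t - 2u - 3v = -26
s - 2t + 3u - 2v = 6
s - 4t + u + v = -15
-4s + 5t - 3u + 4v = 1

Forward elimination on [A|b]:
R2 <- R2 - (1/2)*R1:  [    0   1/2     4  -1/2    19 ]
R3 <- R3 - (1/2)*R1:  [    0  -3/2     2   5/2    -2 ]
R4 <- R4 - (-2)*R1:  [   0   -5   -7   -2  -51 ]
R3 <- R3 - (-3)*R2:  [  0   0  14   1  55 ]
R4 <- R4 - (-10)*R2:  [   0    0   33   -7  139 ]
R4 <- R4 - (33/14)*R3:  [       0        0        0  -131/14   131/14 ]
Row echelon form:
[ 2   -5  -2       -3  |     -26 ]
[ 0  1/2   4     -1/2  |      19 ]
[ 0    0  14        1  |      55 ]
[ 0    0   0  -131/14  |  131/14 ]
Back-substitution:
v = (131/14) / (-131/14) = -1
u = (55 - (1)*(-1)) / 14 = 4
t = (19 - (4)*(4) - (-1/2)*(-1)) / (1/2) = 5
s = (-26 - (-5)*(5) - (-2)*(4) - (-3)*(-1)) / 2 = 2

(2, 5, 4, -1)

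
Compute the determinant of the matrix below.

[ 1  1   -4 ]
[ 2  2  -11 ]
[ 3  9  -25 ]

det(A) = 18

Forward elimination:
R2 <- R2 - (2)*R1:  [  0   0  -3 ]
R3 <- R3 - (3)*R1:  [   0    6  -13 ]
R2 <-> R3   (pivot in column 2 was zero)
[ 1  1   -4 ]
[ 0  6  -13 ]
[ 0  0   -3 ]
Upper-triangular form:
[ 1  1   -4 ]
[ 0  6  -13 ]
[ 0  0   -3 ]
det(A) = (-1)^1 * (1) * (6) * (-3) = 18  (1 row swap -> sign -1)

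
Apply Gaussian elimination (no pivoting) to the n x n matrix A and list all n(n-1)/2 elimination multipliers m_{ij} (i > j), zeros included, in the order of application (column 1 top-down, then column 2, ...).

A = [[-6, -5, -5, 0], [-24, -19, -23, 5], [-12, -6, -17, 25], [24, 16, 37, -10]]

multipliers: 4, 2, -4, 4, -4, 1

Forward elimination:
R2 <- R2 - (4)*R1:  [  0   1  -3   5 ]
R3 <- R3 - (2)*R1:  [  0   4  -7  25 ]
R4 <- R4 - (-4)*R1:  [   0   -4   17  -10 ]
R3 <- R3 - (4)*R2:  [ 0  0  5  5 ]
R4 <- R4 - (-4)*R2:  [  0   0   5  10 ]
R4 <- R4 - (1)*R3:  [ 0  0  0  5 ]
Multipliers (in order of application): m_{21} = 4, m_{31} = 2, m_{41} = -4, m_{32} = 4, m_{42} = -4, m_{43} = 1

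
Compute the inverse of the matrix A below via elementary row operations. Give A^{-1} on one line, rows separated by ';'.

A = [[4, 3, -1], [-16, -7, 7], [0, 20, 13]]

inverse = [-231/20 -59/20 7/10; 52/5 13/5 -3/5; -16 -4 1]

Gauss-Jordan on [A | I]:
R1 <- (1/4)*R1:  [    1   3/4  -1/4  |   1/4     0     0 ]
R2 <- R2 - (-16)*R1:  [ 0  5  3  |  4  1  0 ]
R2 <- (1/5)*R2:  [   0    1  3/5  |  4/5  1/5    0 ]
R1 <- R1 - (3/4)*R2:  [     1      0  -7/10  |  -7/20  -3/20      0 ]
R3 <- R3 - (20)*R2:  [   0    0    1  |  -16   -4    1 ]
R1 <- R1 - (-7/10)*R3:  [       1        0        0  |  -231/20   -59/20     7/10 ]
R2 <- R2 - (3/5)*R3:  [    0     1     0  |  52/5  13/5  -3/5 ]
Right block of [I | A^{-1}] is the inverse:
[ -231/20  -59/20  7/10 ]
[    52/5    13/5  -3/5 ]
[     -16      -4     1 ]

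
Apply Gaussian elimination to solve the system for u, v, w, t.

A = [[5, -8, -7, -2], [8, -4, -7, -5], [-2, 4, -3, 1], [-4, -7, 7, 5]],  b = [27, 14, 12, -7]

(-1, -1, -4, 2)

Forward elimination on [A|b]:
R2 <- R2 - (8/5)*R1:  [      0    44/5    21/5    -9/5  -146/5 ]
R3 <- R3 - (-2/5)*R1:  [     0    4/5  -29/5    1/5  114/5 ]
R4 <- R4 - (-4/5)*R1:  [     0  -67/5    7/5   17/5   73/5 ]
R3 <- R3 - (1/11)*R2:  [      0       0  -68/11    4/11  280/11 ]
R4 <- R4 - (-67/44)*R2:  [       0        0   343/44    29/44  -657/22 ]
R4 <- R4 - (-343/272)*R3:  [     0      0      0  19/17  38/17 ]
Row echelon form:
[ 5    -8      -7     -2  |      27 ]
[ 0  44/5    21/5   -9/5  |  -146/5 ]
[ 0     0  -68/11   4/11  |  280/11 ]
[ 0     0       0  19/17  |   38/17 ]
Back-substitution:
t = (38/17) / (19/17) = 2
w = (280/11 - (4/11)*(2)) / (-68/11) = -4
v = (-146/5 - (21/5)*(-4) - (-9/5)*(2)) / (44/5) = -1
u = (27 - (-8)*(-1) - (-7)*(-4) - (-2)*(2)) / 5 = -1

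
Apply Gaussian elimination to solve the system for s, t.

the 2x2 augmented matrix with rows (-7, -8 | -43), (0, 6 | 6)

Forward elimination on [A|b]:
Row echelon form:
[ -7  -8  |  -43 ]
[  0   6  |    6 ]
Back-substitution:
t = (6) / 6 = 1
s = (-43 - (-8)*(1)) / -7 = 5

(5, 1)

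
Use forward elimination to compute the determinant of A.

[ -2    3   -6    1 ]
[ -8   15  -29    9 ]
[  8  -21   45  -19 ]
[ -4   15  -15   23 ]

det(A) = -216

Forward elimination:
R2 <- R2 - (4)*R1:  [  0   3  -5   5 ]
R3 <- R3 - (-4)*R1:  [   0   -9   21  -15 ]
R4 <- R4 - (2)*R1:  [  0   9  -3  21 ]
R3 <- R3 - (-3)*R2:  [ 0  0  6  0 ]
R4 <- R4 - (3)*R2:  [  0   0  12   6 ]
R4 <- R4 - (2)*R3:  [ 0  0  0  6 ]
Upper-triangular form:
[ -2  3  -6  1 ]
[  0  3  -5  5 ]
[  0  0   6  0 ]
[  0  0   0  6 ]
det(A) = (-1)^0 * (-2) * (3) * (6) * (6) = -216  (0 row swaps -> sign +1)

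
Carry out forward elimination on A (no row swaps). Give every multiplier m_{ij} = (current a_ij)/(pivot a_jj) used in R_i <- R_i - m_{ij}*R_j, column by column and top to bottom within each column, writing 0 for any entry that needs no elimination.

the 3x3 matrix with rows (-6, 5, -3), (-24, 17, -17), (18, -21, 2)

Forward elimination:
R2 <- R2 - (4)*R1:  [  0  -3  -5 ]
R3 <- R3 - (-3)*R1:  [  0  -6  -7 ]
R3 <- R3 - (2)*R2:  [ 0  0  3 ]
Multipliers (in order of application): m_{21} = 4, m_{31} = -3, m_{32} = 2

multipliers: 4, -3, 2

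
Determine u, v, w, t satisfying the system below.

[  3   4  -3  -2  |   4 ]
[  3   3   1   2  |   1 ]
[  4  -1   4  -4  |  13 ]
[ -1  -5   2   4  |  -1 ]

(2, -1, 0, -1)

Forward elimination on [A|b]:
R2 <- R2 - (1)*R1:  [  0  -1   4   4  -3 ]
R3 <- R3 - (4/3)*R1:  [     0  -19/3      8   -4/3   23/3 ]
R4 <- R4 - (-1/3)*R1:  [     0  -11/3      1   10/3    1/3 ]
R3 <- R3 - (19/3)*R2:  [     0      0  -52/3  -80/3   80/3 ]
R4 <- R4 - (11/3)*R2:  [     0      0  -41/3  -34/3   34/3 ]
R4 <- R4 - (41/52)*R3:  [       0        0        0   126/13  -126/13 ]
Row echelon form:
[ 3   4     -3      -2  |        4 ]
[ 0  -1      4       4  |       -3 ]
[ 0   0  -52/3   -80/3  |     80/3 ]
[ 0   0      0  126/13  |  -126/13 ]
Back-substitution:
t = (-126/13) / (126/13) = -1
w = (80/3 - (-80/3)*(-1)) / (-52/3) = 0
v = (-3 - (4)*(0) - (4)*(-1)) / -1 = -1
u = (4 - (4)*(-1) - (-3)*(0) - (-2)*(-1)) / 3 = 2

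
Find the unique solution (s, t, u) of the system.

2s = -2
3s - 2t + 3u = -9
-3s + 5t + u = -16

Forward elimination on [A|b]:
R2 <- R2 - (3/2)*R1:  [  0  -2   3  -6 ]
R3 <- R3 - (-3/2)*R1:  [   0    5    1  -19 ]
R3 <- R3 - (-5/2)*R2:  [    0     0  17/2   -34 ]
Row echelon form:
[ 2   0     0  |   -2 ]
[ 0  -2     3  |   -6 ]
[ 0   0  17/2  |  -34 ]
Back-substitution:
u = (-34) / (17/2) = -4
t = (-6 - (3)*(-4)) / -2 = -3
s = (-2) / 2 = -1

(-1, -3, -4)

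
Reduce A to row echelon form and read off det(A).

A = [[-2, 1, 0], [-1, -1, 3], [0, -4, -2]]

Forward elimination:
R2 <- R2 - (1/2)*R1:  [    0  -3/2     3 ]
R3 <- R3 - (8/3)*R2:  [   0    0  -10 ]
Upper-triangular form:
[ -2     1    0 ]
[  0  -3/2    3 ]
[  0     0  -10 ]
det(A) = (-1)^0 * (-2) * (-3/2) * (-10) = -30  (0 row swaps -> sign +1)

det(A) = -30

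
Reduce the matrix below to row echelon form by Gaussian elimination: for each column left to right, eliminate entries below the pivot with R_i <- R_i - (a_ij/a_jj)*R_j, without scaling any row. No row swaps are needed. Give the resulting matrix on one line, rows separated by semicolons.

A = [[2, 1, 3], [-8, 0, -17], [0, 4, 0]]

REF = [2 1 3; 0 4 -5; 0 0 5]

Forward elimination:
R2 <- R2 - (-4)*R1:  [  0   4  -5 ]
R3 <- R3 - (1)*R2:  [ 0  0  5 ]
Row echelon form:
[ 2  1   3 ]
[ 0  4  -5 ]
[ 0  0   5 ]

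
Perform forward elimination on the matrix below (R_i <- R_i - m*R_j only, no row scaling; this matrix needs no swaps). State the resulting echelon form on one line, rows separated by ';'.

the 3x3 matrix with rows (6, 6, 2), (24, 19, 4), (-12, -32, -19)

REF = [6 6 2; 0 -5 -4; 0 0 1]

Forward elimination:
R2 <- R2 - (4)*R1:  [  0  -5  -4 ]
R3 <- R3 - (-2)*R1:  [   0  -20  -15 ]
R3 <- R3 - (4)*R2:  [ 0  0  1 ]
Row echelon form:
[ 6   6   2 ]
[ 0  -5  -4 ]
[ 0   0   1 ]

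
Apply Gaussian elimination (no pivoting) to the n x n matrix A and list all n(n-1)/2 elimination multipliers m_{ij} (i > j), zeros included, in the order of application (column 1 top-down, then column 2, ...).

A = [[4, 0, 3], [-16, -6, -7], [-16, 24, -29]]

multipliers: -4, -4, -4

Forward elimination:
R2 <- R2 - (-4)*R1:  [  0  -6   5 ]
R3 <- R3 - (-4)*R1:  [   0   24  -17 ]
R3 <- R3 - (-4)*R2:  [ 0  0  3 ]
Multipliers (in order of application): m_{21} = -4, m_{31} = -4, m_{32} = -4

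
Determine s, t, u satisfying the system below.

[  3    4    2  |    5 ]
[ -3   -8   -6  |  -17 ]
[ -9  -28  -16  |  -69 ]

Forward elimination on [A|b]:
R2 <- R2 - (-1)*R1:  [   0   -4   -4  -12 ]
R3 <- R3 - (-3)*R1:  [   0  -16  -10  -54 ]
R3 <- R3 - (4)*R2:  [  0   0   6  -6 ]
Row echelon form:
[ 3   4   2  |    5 ]
[ 0  -4  -4  |  -12 ]
[ 0   0   6  |   -6 ]
Back-substitution:
u = (-6) / 6 = -1
t = (-12 - (-4)*(-1)) / -4 = 4
s = (5 - (4)*(4) - (2)*(-1)) / 3 = -3

(-3, 4, -1)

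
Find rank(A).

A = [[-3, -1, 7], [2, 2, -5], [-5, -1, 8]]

Row reduction:
R2 <- R2 - (-2/3)*R1:  [    0   4/3  -1/3 ]
R3 <- R3 - (5/3)*R1:  [     0    2/3  -11/3 ]
R3 <- R3 - (1/2)*R2:  [    0     0  -7/2 ]
Row echelon form:
[ -3   -1     7 ]
[  0  4/3  -1/3 ]
[  0    0  -7/2 ]
Nonzero rows / pivot columns: 3

rank(A) = 3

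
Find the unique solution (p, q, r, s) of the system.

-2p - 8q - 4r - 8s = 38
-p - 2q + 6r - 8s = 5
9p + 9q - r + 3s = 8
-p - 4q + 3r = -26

Forward elimination on [A|b]:
R2 <- R2 - (1/2)*R1:  [   0    2    8   -4  -14 ]
R3 <- R3 - (-9/2)*R1:  [   0  -27  -19  -33  179 ]
R4 <- R4 - (1/2)*R1:  [   0    0    5    4  -45 ]
R3 <- R3 - (-27/2)*R2:  [   0    0   89  -87  -10 ]
R4 <- R4 - (5/89)*R3:  [        0         0         0    791/89  -3955/89 ]
Row echelon form:
[ -2  -8  -4      -8  |        38 ]
[  0   2   8      -4  |       -14 ]
[  0   0  89     -87  |       -10 ]
[  0   0   0  791/89  |  -3955/89 ]
Back-substitution:
s = (-3955/89) / (791/89) = -5
r = (-10 - (-87)*(-5)) / 89 = -5
q = (-14 - (8)*(-5) - (-4)*(-5)) / 2 = 3
p = (38 - (-8)*(3) - (-4)*(-5) - (-8)*(-5)) / -2 = -1

(-1, 3, -5, -5)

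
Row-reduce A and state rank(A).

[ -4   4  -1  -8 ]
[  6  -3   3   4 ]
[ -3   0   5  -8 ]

rank(A) = 3

Row reduction:
R2 <- R2 - (-3/2)*R1:  [   0    3  3/2   -8 ]
R3 <- R3 - (3/4)*R1:  [    0    -3  23/4    -2 ]
R3 <- R3 - (-1)*R2:  [    0     0  29/4   -10 ]
Row echelon form:
[ -4  4    -1   -8 ]
[  0  3   3/2   -8 ]
[  0  0  29/4  -10 ]
Nonzero rows / pivot columns: 3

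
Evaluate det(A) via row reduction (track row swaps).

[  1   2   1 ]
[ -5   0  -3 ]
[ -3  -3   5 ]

det(A) = 74

Forward elimination:
R2 <- R2 - (-5)*R1:  [  0  10   2 ]
R3 <- R3 - (-3)*R1:  [ 0  3  8 ]
R3 <- R3 - (3/10)*R2:  [    0     0  37/5 ]
Upper-triangular form:
[ 1   2     1 ]
[ 0  10     2 ]
[ 0   0  37/5 ]
det(A) = (-1)^0 * (1) * (10) * (37/5) = 74  (0 row swaps -> sign +1)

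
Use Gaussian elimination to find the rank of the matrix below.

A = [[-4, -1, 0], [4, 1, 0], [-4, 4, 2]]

rank(A) = 2

Row reduction:
R2 <- R2 - (-1)*R1:  [ 0  0  0 ]
R3 <- R3 - (1)*R1:  [ 0  5  2 ]
R2 <-> R3   (pivot in column 2 was zero)
[ -4  -1  0 ]
[  0   5  2 ]
[  0   0  0 ]
Row echelon form:
[ -4  -1  0 ]
[  0   5  2 ]
[  0   0  0 ]
Nonzero rows / pivot columns: 2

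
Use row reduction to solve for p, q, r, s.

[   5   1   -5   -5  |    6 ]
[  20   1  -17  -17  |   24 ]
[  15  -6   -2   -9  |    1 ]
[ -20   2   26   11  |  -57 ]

(2, 1, -2, 3)

Forward elimination on [A|b]:
R2 <- R2 - (4)*R1:  [  0  -3   3   3   0 ]
R3 <- R3 - (3)*R1:  [   0   -9   13    6  -17 ]
R4 <- R4 - (-4)*R1:  [   0    6    6   -9  -33 ]
R3 <- R3 - (3)*R2:  [   0    0    4   -3  -17 ]
R4 <- R4 - (-2)*R2:  [   0    0   12   -3  -33 ]
R4 <- R4 - (3)*R3:  [  0   0   0   6  18 ]
Row echelon form:
[ 5   1  -5  -5  |    6 ]
[ 0  -3   3   3  |    0 ]
[ 0   0   4  -3  |  -17 ]
[ 0   0   0   6  |   18 ]
Back-substitution:
s = (18) / 6 = 3
r = (-17 - (-3)*(3)) / 4 = -2
q = (0 - (3)*(-2) - (3)*(3)) / -3 = 1
p = (6 - (1)*(1) - (-5)*(-2) - (-5)*(3)) / 5 = 2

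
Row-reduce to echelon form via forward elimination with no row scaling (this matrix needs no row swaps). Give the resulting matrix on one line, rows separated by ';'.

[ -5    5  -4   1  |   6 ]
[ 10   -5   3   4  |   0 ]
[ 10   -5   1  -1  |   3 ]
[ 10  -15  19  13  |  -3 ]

REF = [-5 5 -4 1 6; 0 5 -5 6 12; 0 0 -2 -5 3; 0 0 0 6 30]

Forward elimination:
R2 <- R2 - (-2)*R1:  [  0   5  -5   6  12 ]
R3 <- R3 - (-2)*R1:  [  0   5  -7   1  15 ]
R4 <- R4 - (-2)*R1:  [  0  -5  11  15   9 ]
R3 <- R3 - (1)*R2:  [  0   0  -2  -5   3 ]
R4 <- R4 - (-1)*R2:  [  0   0   6  21  21 ]
R4 <- R4 - (-3)*R3:  [  0   0   0   6  30 ]
Row echelon form:
[ -5  5  -4   1  |   6 ]
[  0  5  -5   6  |  12 ]
[  0  0  -2  -5  |   3 ]
[  0  0   0   6  |  30 ]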